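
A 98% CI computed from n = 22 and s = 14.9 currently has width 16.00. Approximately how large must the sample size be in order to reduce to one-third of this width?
n ≈ 198

CI width ∝ 1/√n
To reduce width by factor 3, need √n to grow by 3 → need 3² = 9 times as many samples.

Current: n = 22, width = 16.00
New: n = 198, width ≈ 4.97

Width reduced by factor of 16.00/4.97 = 3.22.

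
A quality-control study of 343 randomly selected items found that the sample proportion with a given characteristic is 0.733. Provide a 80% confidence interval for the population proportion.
(0.702, 0.764)

Proportion CI:
SE = √(p̂(1-p̂)/n) = √(0.733 · 0.267 / 343) = 0.02389

z* = 1.282
Margin = z* · SE = 1.282 · 0.02389 = 0.0306

CI: 0.733 ± 0.0306 = (0.702, 0.764)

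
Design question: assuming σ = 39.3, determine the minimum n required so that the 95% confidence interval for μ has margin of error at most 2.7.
n ≥ 814

For margin E ≤ 2.7:
n ≥ (z* · σ / E)²
n ≥ (1.960 · 39.3 / 2.7)²
n ≥ 813.90

Minimum n = 814 (rounding up)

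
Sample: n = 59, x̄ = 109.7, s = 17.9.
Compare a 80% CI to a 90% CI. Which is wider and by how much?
90% CI is wider by 1.75

df = 58
80% CI: t* = 1.296, (106.68, 112.72), width = 2 · t* · s/√n = 6.04
90% CI: t* = 1.672, (105.80, 113.60), width = 2 · t* · s/√n = 7.79

The 90% CI is wider by 7.79 - 6.04 = 1.75.
Higher confidence requires a wider interval.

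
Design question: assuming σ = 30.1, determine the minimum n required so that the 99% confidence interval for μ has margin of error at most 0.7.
n ≥ 12270

For margin E ≤ 0.7:
n ≥ (z* · σ / E)²
n ≥ (2.576 · 30.1 / 0.7)²
n ≥ 12269.55

Minimum n = 12270 (rounding up)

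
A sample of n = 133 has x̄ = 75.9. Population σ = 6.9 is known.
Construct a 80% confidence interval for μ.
(75.13, 76.67)

z-interval (σ known):
z* = 1.282 for 80% confidence

Margin of error = z* · σ/√n = 1.282 · 6.9/√133 = 0.77

CI: (75.9 - 0.77, 75.9 + 0.77) = (75.13, 76.67)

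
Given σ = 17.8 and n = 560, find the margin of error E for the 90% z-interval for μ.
Margin of error = 1.24

Margin of error = z* · σ/√n
= 1.645 · 17.8/√560
= 1.645 · 17.8/23.6643
= 1.24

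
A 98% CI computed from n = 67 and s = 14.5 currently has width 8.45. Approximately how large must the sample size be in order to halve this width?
n ≈ 268

CI width ∝ 1/√n
To reduce width by factor 2, need √n to grow by 2 → need 2² = 4 times as many samples.

Current: n = 67, width = 8.45
New: n = 268, width ≈ 4.15

Width reduced by factor of 8.45/4.15 = 2.04.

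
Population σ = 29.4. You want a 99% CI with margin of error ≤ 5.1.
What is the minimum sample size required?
n ≥ 221

For margin E ≤ 5.1:
n ≥ (z* · σ / E)²
n ≥ (2.576 · 29.4 / 5.1)²
n ≥ 220.52

Minimum n = 221 (rounding up)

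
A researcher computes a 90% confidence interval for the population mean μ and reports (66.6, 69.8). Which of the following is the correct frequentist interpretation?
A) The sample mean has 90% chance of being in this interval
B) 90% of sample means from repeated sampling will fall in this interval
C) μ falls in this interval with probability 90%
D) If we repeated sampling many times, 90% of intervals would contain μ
D

A) Wrong — x̄ is observed and sits in the interval by construction.
B) Wrong — coverage applies to intervals containing μ, not to future x̄ values.
C) Wrong — μ is fixed; the randomness lives in the interval, not in μ.
D) Correct — this is the frequentist long-run coverage interpretation.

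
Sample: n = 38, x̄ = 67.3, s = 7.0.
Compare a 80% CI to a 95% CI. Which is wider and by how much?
95% CI is wider by 1.64

df = 37
80% CI: t* = 1.305, (65.82, 68.78), width = 2 · t* · s/√n = 2.96
95% CI: t* = 2.026, (65.00, 69.60), width = 2 · t* · s/√n = 4.60

The 95% CI is wider by 4.60 - 2.96 = 1.64.
Higher confidence requires a wider interval.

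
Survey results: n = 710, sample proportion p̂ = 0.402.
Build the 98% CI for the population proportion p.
(0.359, 0.445)

Proportion CI:
SE = √(p̂(1-p̂)/n) = √(0.402 · 0.598 / 710) = 0.01840

z* = 2.326
Margin = z* · SE = 2.326 · 0.01840 = 0.0428

CI: 0.402 ± 0.0428 = (0.359, 0.445)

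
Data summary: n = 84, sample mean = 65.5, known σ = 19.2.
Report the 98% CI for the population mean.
(60.63, 70.37)

z-interval (σ known):
z* = 2.326 for 98% confidence

Margin of error = z* · σ/√n = 2.326 · 19.2/√84 = 4.87

CI: (65.5 - 4.87, 65.5 + 4.87) = (60.63, 70.37)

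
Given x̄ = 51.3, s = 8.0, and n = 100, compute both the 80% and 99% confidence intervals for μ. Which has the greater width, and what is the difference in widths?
99% CI is wider by 2.14

df = 99
80% CI: t* = 1.290, (50.27, 52.33), width = 2 · t* · s/√n = 2.06
99% CI: t* = 2.626, (49.20, 53.40), width = 2 · t* · s/√n = 4.20

The 99% CI is wider by 4.20 - 2.06 = 2.14.
Higher confidence requires a wider interval.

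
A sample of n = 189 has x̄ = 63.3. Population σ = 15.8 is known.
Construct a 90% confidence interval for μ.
(61.41, 65.19)

z-interval (σ known):
z* = 1.645 for 90% confidence

Margin of error = z* · σ/√n = 1.645 · 15.8/√189 = 1.89

CI: (63.3 - 1.89, 63.3 + 1.89) = (61.41, 65.19)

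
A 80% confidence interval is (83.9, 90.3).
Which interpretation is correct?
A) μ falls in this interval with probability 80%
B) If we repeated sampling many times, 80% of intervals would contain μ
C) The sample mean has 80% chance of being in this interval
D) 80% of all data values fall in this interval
B

A) Wrong — μ is fixed; the randomness lives in the interval, not in μ.
B) Correct — this is the frequentist long-run coverage interpretation.
C) Wrong — x̄ is observed and sits in the interval by construction.
D) Wrong — a CI is about the parameter μ, not individual data values.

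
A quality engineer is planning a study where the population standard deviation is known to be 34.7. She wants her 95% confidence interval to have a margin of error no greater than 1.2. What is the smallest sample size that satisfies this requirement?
n ≥ 3213

For margin E ≤ 1.2:
n ≥ (z* · σ / E)²
n ≥ (1.960 · 34.7 / 1.2)²
n ≥ 3212.24

Minimum n = 3213 (rounding up)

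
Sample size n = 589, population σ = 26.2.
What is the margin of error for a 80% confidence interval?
Margin of error = 1.38

Margin of error = z* · σ/√n
= 1.282 · 26.2/√589
= 1.282 · 26.2/24.2693
= 1.38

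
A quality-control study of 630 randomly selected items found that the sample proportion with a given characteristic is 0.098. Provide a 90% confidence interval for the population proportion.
(0.079, 0.117)

Proportion CI:
SE = √(p̂(1-p̂)/n) = √(0.098 · 0.902 / 630) = 0.01185

z* = 1.645
Margin = z* · SE = 1.645 · 0.01185 = 0.0195

CI: 0.098 ± 0.0195 = (0.079, 0.117)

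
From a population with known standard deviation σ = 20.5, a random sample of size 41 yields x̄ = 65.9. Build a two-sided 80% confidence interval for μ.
(61.80, 70.00)

z-interval (σ known):
z* = 1.282 for 80% confidence

Margin of error = z* · σ/√n = 1.282 · 20.5/√41 = 4.10

CI: (65.9 - 4.10, 65.9 + 4.10) = (61.80, 70.00)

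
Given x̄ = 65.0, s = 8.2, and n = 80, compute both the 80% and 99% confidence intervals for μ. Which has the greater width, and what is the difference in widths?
99% CI is wider by 2.47

df = 79
80% CI: t* = 1.292, (63.82, 66.18), width = 2 · t* · s/√n = 2.37
99% CI: t* = 2.640, (62.58, 67.42), width = 2 · t* · s/√n = 4.84

The 99% CI is wider by 4.84 - 2.37 = 2.47.
Higher confidence requires a wider interval.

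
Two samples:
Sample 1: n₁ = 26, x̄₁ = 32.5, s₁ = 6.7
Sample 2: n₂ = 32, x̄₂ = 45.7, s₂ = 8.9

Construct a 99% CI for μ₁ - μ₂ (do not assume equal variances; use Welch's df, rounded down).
(-18.67, -7.73)

Difference: x̄₁ - x̄₂ = -13.20
SE = √(s₁²/n₁ + s₂²/n₂) = √(6.7²/26 + 8.9²/32) = 2.0498
df = 55.72 → 55 (Welch–Satterthwaite, rounded down)
t* = 2.668

CI: -13.20 ± 2.668 · 2.0498 = -13.20 ± 5.47 = (-18.67, -7.73)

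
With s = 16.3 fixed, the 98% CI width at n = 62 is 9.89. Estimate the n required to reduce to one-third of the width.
n ≈ 558

CI width ∝ 1/√n
To reduce width by factor 3, need √n to grow by 3 → need 3² = 9 times as many samples.

Current: n = 62, width = 9.89
New: n = 558, width ≈ 3.22

Width reduced by factor of 9.89/3.22 = 3.07.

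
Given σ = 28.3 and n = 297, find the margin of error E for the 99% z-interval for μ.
Margin of error = 4.23

Margin of error = z* · σ/√n
= 2.576 · 28.3/√297
= 2.576 · 28.3/17.2337
= 4.23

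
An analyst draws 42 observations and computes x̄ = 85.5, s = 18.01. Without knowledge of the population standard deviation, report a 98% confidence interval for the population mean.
(78.77, 92.23)

t-interval (σ unknown):
df = n - 1 = 41
t* = 2.421 for 98% confidence

Margin of error = t* · s/√n = 2.421 · 18.01/√42 = 6.73

CI: (78.77, 92.23)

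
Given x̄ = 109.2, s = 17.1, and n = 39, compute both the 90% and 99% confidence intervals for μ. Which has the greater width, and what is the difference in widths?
99% CI is wider by 5.62

df = 38
90% CI: t* = 1.686, (104.58, 113.82), width = 2 · t* · s/√n = 9.23
99% CI: t* = 2.712, (101.77, 116.63), width = 2 · t* · s/√n = 14.85

The 99% CI is wider by 14.85 - 9.23 = 5.62.
Higher confidence requires a wider interval.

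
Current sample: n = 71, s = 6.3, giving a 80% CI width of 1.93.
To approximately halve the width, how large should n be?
n ≈ 284

CI width ∝ 1/√n
To reduce width by factor 2, need √n to grow by 2 → need 2² = 4 times as many samples.

Current: n = 71, width = 1.93
New: n = 284, width ≈ 0.96

Width reduced by factor of 1.93/0.96 = 2.01.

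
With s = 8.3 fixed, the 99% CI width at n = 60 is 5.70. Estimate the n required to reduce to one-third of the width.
n ≈ 540

CI width ∝ 1/√n
To reduce width by factor 3, need √n to grow by 3 → need 3² = 9 times as many samples.

Current: n = 60, width = 5.70
New: n = 540, width ≈ 1.85

Width reduced by factor of 5.70/1.85 = 3.08.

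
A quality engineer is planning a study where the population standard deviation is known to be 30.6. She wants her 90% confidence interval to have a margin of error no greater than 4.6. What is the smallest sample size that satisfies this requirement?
n ≥ 120

For margin E ≤ 4.6:
n ≥ (z* · σ / E)²
n ≥ (1.645 · 30.6 / 4.6)²
n ≥ 119.75

Minimum n = 120 (rounding up)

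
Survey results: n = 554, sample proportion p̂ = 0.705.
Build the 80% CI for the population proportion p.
(0.680, 0.730)

Proportion CI:
SE = √(p̂(1-p̂)/n) = √(0.705 · 0.295 / 554) = 0.01938

z* = 1.282
Margin = z* · SE = 1.282 · 0.01938 = 0.0248

CI: 0.705 ± 0.0248 = (0.680, 0.730)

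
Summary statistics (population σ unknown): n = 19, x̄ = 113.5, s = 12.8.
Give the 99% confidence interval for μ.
(105.05, 121.95)

t-interval (σ unknown):
df = n - 1 = 18
t* = 2.878 for 99% confidence

Margin of error = t* · s/√n = 2.878 · 12.8/√19 = 8.45

CI: (105.05, 121.95)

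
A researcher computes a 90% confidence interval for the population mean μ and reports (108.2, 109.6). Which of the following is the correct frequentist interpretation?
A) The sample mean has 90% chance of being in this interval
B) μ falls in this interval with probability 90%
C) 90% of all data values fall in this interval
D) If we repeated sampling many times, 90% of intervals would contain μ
D

A) Wrong — x̄ is observed and sits in the interval by construction.
B) Wrong — μ is fixed; the randomness lives in the interval, not in μ.
C) Wrong — a CI is about the parameter μ, not individual data values.
D) Correct — this is the frequentist long-run coverage interpretation.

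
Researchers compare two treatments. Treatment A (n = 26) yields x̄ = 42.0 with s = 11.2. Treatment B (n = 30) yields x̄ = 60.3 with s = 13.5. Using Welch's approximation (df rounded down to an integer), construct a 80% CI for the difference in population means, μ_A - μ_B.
(-22.59, -14.01)

Difference: x̄₁ - x̄₂ = -18.30
SE = √(s₁²/n₁ + s₂²/n₂) = √(11.2²/26 + 13.5²/30) = 3.3015
df = 53.91 → 53 (Welch–Satterthwaite, rounded down)
t* = 1.298

CI: -18.30 ± 1.298 · 3.3015 = -18.30 ± 4.29 = (-22.59, -14.01)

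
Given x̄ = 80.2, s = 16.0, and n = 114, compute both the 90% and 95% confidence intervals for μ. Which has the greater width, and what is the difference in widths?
95% CI is wider by 0.97

df = 113
90% CI: t* = 1.658, (77.72, 82.68), width = 2 · t* · s/√n = 4.97
95% CI: t* = 1.981, (77.23, 83.17), width = 2 · t* · s/√n = 5.94

The 95% CI is wider by 5.94 - 4.97 = 0.97.
Higher confidence requires a wider interval.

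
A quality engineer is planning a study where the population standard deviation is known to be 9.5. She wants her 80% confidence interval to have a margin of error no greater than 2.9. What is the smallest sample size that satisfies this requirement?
n ≥ 18

For margin E ≤ 2.9:
n ≥ (z* · σ / E)²
n ≥ (1.282 · 9.5 / 2.9)²
n ≥ 17.64

Minimum n = 18 (rounding up)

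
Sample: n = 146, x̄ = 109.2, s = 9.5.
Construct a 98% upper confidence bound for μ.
μ ≤ 110.83

Upper bound (one-sided):
t* = 2.072 (one-sided for 98%)
Upper bound = x̄ + t* · s/√n = 109.2 + 2.072 · 9.5/√146 = 110.83

We are 98% confident that μ ≤ 110.83.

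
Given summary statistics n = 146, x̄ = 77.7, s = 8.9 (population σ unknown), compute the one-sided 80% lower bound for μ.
μ ≥ 77.08

Lower bound (one-sided):
t* = 0.844 (one-sided for 80%)
Lower bound = x̄ - t* · s/√n = 77.7 - 0.844 · 8.9/√146 = 77.08

We are 80% confident that μ ≥ 77.08.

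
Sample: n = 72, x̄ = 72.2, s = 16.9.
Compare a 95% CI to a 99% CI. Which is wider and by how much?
99% CI is wider by 2.60

df = 71
95% CI: t* = 1.994, (68.23, 76.17), width = 2 · t* · s/√n = 7.94
99% CI: t* = 2.647, (66.93, 77.47), width = 2 · t* · s/√n = 10.54

The 99% CI is wider by 10.54 - 7.94 = 2.60.
Higher confidence requires a wider interval.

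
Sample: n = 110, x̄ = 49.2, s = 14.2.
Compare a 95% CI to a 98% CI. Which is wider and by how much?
98% CI is wider by 1.02

df = 109
95% CI: t* = 1.982, (46.52, 51.88), width = 2 · t* · s/√n = 5.37
98% CI: t* = 2.361, (46.00, 52.40), width = 2 · t* · s/√n = 6.39

The 98% CI is wider by 6.39 - 5.37 = 1.02.
Higher confidence requires a wider interval.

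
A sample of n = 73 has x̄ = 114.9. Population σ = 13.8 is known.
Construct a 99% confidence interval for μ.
(110.74, 119.06)

z-interval (σ known):
z* = 2.576 for 99% confidence

Margin of error = z* · σ/√n = 2.576 · 13.8/√73 = 4.16

CI: (114.9 - 4.16, 114.9 + 4.16) = (110.74, 119.06)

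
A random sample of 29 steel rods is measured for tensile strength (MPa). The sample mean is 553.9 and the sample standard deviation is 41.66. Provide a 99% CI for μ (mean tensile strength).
(532.53, 575.27)

t-interval (σ unknown):
df = n - 1 = 28
t* = 2.763 for 99% confidence

Margin of error = t* · s/√n = 2.763 · 41.66/√29 = 21.37

CI: (532.53, 575.27)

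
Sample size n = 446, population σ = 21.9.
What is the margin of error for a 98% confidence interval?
Margin of error = 2.41

Margin of error = z* · σ/√n
= 2.326 · 21.9/√446
= 2.326 · 21.9/21.1187
= 2.41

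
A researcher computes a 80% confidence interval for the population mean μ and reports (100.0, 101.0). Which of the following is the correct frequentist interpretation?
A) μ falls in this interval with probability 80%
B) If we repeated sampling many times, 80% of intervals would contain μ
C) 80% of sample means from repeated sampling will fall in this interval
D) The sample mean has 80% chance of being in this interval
B

A) Wrong — μ is fixed; the randomness lives in the interval, not in μ.
B) Correct — this is the frequentist long-run coverage interpretation.
C) Wrong — coverage applies to intervals containing μ, not to future x̄ values.
D) Wrong — x̄ is observed and sits in the interval by construction.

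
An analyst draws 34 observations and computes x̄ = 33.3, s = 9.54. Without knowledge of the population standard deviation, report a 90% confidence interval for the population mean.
(30.53, 36.07)

t-interval (σ unknown):
df = n - 1 = 33
t* = 1.692 for 90% confidence

Margin of error = t* · s/√n = 1.692 · 9.54/√34 = 2.77

CI: (30.53, 36.07)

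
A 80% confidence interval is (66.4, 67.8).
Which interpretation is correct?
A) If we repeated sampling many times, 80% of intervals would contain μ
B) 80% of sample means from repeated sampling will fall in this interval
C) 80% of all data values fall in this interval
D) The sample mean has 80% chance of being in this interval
A

A) Correct — this is the frequentist long-run coverage interpretation.
B) Wrong — coverage applies to intervals containing μ, not to future x̄ values.
C) Wrong — a CI is about the parameter μ, not individual data values.
D) Wrong — x̄ is observed and sits in the interval by construction.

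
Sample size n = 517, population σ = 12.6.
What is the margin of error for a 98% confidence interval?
Margin of error = 1.29

Margin of error = z* · σ/√n
= 2.326 · 12.6/√517
= 2.326 · 12.6/22.7376
= 1.29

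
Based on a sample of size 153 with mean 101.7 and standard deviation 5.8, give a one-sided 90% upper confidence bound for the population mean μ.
μ ≤ 102.30

Upper bound (one-sided):
t* = 1.287 (one-sided for 90%)
Upper bound = x̄ + t* · s/√n = 101.7 + 1.287 · 5.8/√153 = 102.30

We are 90% confident that μ ≤ 102.30.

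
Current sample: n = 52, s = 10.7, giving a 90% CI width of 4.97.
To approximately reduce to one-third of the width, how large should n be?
n ≈ 468

CI width ∝ 1/√n
To reduce width by factor 3, need √n to grow by 3 → need 3² = 9 times as many samples.

Current: n = 52, width = 4.97
New: n = 468, width ≈ 1.63

Width reduced by factor of 4.97/1.63 = 3.05.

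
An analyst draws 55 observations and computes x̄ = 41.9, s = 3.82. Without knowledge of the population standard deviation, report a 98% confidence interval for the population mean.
(40.67, 43.13)

t-interval (σ unknown):
df = n - 1 = 54
t* = 2.397 for 98% confidence

Margin of error = t* · s/√n = 2.397 · 3.82/√55 = 1.23

CI: (40.67, 43.13)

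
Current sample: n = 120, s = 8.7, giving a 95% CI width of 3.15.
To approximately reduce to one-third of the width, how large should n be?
n ≈ 1080

CI width ∝ 1/√n
To reduce width by factor 3, need √n to grow by 3 → need 3² = 9 times as many samples.

Current: n = 120, width = 3.15
New: n = 1080, width ≈ 1.04

Width reduced by factor of 3.15/1.04 = 3.03.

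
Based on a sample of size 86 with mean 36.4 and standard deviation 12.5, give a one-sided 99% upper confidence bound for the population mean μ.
μ ≤ 39.60

Upper bound (one-sided):
t* = 2.371 (one-sided for 99%)
Upper bound = x̄ + t* · s/√n = 36.4 + 2.371 · 12.5/√86 = 39.60

We are 99% confident that μ ≤ 39.60.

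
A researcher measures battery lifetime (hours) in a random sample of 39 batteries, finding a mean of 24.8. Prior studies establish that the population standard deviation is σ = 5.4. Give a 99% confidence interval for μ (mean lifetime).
(22.57, 27.03)

z-interval (σ known):
z* = 2.576 for 99% confidence

Margin of error = z* · σ/√n = 2.576 · 5.4/√39 = 2.23

CI: (24.8 - 2.23, 24.8 + 2.23) = (22.57, 27.03)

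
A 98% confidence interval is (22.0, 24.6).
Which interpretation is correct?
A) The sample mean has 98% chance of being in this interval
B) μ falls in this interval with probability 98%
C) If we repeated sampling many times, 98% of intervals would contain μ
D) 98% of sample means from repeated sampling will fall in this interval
C

A) Wrong — x̄ is observed and sits in the interval by construction.
B) Wrong — μ is fixed; the randomness lives in the interval, not in μ.
C) Correct — this is the frequentist long-run coverage interpretation.
D) Wrong — coverage applies to intervals containing μ, not to future x̄ values.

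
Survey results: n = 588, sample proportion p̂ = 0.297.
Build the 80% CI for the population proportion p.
(0.273, 0.321)

Proportion CI:
SE = √(p̂(1-p̂)/n) = √(0.297 · 0.703 / 588) = 0.01884

z* = 1.282
Margin = z* · SE = 1.282 · 0.01884 = 0.0242

CI: 0.297 ± 0.0242 = (0.273, 0.321)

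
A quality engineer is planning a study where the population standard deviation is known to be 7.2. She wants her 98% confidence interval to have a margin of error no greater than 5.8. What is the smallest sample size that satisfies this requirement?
n ≥ 9

For margin E ≤ 5.8:
n ≥ (z* · σ / E)²
n ≥ (2.326 · 7.2 / 5.8)²
n ≥ 8.34

Minimum n = 9 (rounding up)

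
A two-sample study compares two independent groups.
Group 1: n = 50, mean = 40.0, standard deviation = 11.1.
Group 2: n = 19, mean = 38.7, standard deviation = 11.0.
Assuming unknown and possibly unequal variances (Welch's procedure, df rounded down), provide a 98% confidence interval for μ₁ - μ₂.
(-5.98, 8.58)

Difference: x̄₁ - x̄₂ = 1.30
SE = √(s₁²/n₁ + s₂²/n₂) = √(11.1²/50 + 11.0²/19) = 2.9720
df = 32.82 → 32 (Welch–Satterthwaite, rounded down)
t* = 2.449

CI: 1.30 ± 2.449 · 2.9720 = 1.30 ± 7.28 = (-5.98, 8.58)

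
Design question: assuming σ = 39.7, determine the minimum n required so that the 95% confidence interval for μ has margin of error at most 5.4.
n ≥ 208

For margin E ≤ 5.4:
n ≥ (z* · σ / E)²
n ≥ (1.960 · 39.7 / 5.4)²
n ≥ 207.64

Minimum n = 208 (rounding up)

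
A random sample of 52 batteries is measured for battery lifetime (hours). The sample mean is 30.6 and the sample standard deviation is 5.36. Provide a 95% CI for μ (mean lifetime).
(29.11, 32.09)

t-interval (σ unknown):
df = n - 1 = 51
t* = 2.008 for 95% confidence

Margin of error = t* · s/√n = 2.008 · 5.36/√52 = 1.49

CI: (29.11, 32.09)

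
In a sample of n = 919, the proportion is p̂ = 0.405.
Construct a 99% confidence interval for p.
(0.363, 0.447)

Proportion CI:
SE = √(p̂(1-p̂)/n) = √(0.405 · 0.595 / 919) = 0.01619

z* = 2.576
Margin = z* · SE = 2.576 · 0.01619 = 0.0417

CI: 0.405 ± 0.0417 = (0.363, 0.447)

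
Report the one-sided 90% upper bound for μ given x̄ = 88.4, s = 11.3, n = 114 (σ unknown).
μ ≤ 89.76

Upper bound (one-sided):
t* = 1.289 (one-sided for 90%)
Upper bound = x̄ + t* · s/√n = 88.4 + 1.289 · 11.3/√114 = 89.76

We are 90% confident that μ ≤ 89.76.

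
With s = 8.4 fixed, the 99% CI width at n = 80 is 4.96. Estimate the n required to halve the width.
n ≈ 320

CI width ∝ 1/√n
To reduce width by factor 2, need √n to grow by 2 → need 2² = 4 times as many samples.

Current: n = 80, width = 4.96
New: n = 320, width ≈ 2.43

Width reduced by factor of 4.96/2.43 = 2.04.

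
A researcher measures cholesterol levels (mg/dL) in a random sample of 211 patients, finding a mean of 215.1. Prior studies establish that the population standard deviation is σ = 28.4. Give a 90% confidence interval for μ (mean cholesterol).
(211.88, 218.32)

z-interval (σ known):
z* = 1.645 for 90% confidence

Margin of error = z* · σ/√n = 1.645 · 28.4/√211 = 3.22

CI: (215.1 - 3.22, 215.1 + 3.22) = (211.88, 218.32)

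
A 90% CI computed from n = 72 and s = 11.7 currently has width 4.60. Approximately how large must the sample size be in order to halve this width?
n ≈ 288

CI width ∝ 1/√n
To reduce width by factor 2, need √n to grow by 2 → need 2² = 4 times as many samples.

Current: n = 72, width = 4.60
New: n = 288, width ≈ 2.28

Width reduced by factor of 4.60/2.28 = 2.02.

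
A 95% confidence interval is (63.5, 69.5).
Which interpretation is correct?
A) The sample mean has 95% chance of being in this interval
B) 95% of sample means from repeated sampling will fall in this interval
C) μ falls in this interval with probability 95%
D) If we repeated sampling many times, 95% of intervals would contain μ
D

A) Wrong — x̄ is observed and sits in the interval by construction.
B) Wrong — coverage applies to intervals containing μ, not to future x̄ values.
C) Wrong — μ is fixed; the randomness lives in the interval, not in μ.
D) Correct — this is the frequentist long-run coverage interpretation.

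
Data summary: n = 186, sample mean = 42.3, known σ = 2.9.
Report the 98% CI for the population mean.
(41.81, 42.79)

z-interval (σ known):
z* = 2.326 for 98% confidence

Margin of error = z* · σ/√n = 2.326 · 2.9/√186 = 0.49

CI: (42.3 - 0.49, 42.3 + 0.49) = (41.81, 42.79)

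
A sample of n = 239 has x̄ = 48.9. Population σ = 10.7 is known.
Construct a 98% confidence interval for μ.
(47.29, 50.51)

z-interval (σ known):
z* = 2.326 for 98% confidence

Margin of error = z* · σ/√n = 2.326 · 10.7/√239 = 1.61

CI: (48.9 - 1.61, 48.9 + 1.61) = (47.29, 50.51)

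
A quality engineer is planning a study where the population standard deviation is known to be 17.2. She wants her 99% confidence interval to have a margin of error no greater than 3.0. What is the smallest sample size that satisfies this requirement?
n ≥ 219

For margin E ≤ 3.0:
n ≥ (z* · σ / E)²
n ≥ (2.576 · 17.2 / 3.0)²
n ≥ 218.13

Minimum n = 219 (rounding up)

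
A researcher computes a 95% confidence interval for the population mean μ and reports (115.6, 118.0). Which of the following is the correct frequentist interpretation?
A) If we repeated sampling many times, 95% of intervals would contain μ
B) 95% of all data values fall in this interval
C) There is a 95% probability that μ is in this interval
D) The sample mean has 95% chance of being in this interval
A

A) Correct — this is the frequentist long-run coverage interpretation.
B) Wrong — a CI is about the parameter μ, not individual data values.
C) Wrong — μ is fixed; the randomness lives in the interval, not in μ.
D) Wrong — x̄ is observed and sits in the interval by construction.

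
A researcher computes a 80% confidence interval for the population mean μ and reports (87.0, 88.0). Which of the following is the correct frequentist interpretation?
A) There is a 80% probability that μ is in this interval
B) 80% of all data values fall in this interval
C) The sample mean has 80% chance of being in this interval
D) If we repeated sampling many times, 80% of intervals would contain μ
D

A) Wrong — μ is fixed; the randomness lives in the interval, not in μ.
B) Wrong — a CI is about the parameter μ, not individual data values.
C) Wrong — x̄ is observed and sits in the interval by construction.
D) Correct — this is the frequentist long-run coverage interpretation.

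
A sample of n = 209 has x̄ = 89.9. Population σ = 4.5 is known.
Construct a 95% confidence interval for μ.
(89.29, 90.51)

z-interval (σ known):
z* = 1.960 for 95% confidence

Margin of error = z* · σ/√n = 1.960 · 4.5/√209 = 0.61

CI: (89.9 - 0.61, 89.9 + 0.61) = (89.29, 90.51)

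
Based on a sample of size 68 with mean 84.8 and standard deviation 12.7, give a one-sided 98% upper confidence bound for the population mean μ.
μ ≤ 88.03

Upper bound (one-sided):
t* = 2.095 (one-sided for 98%)
Upper bound = x̄ + t* · s/√n = 84.8 + 2.095 · 12.7/√68 = 88.03

We are 98% confident that μ ≤ 88.03.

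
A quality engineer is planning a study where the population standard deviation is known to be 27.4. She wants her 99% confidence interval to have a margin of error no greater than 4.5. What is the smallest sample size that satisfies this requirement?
n ≥ 247

For margin E ≤ 4.5:
n ≥ (z* · σ / E)²
n ≥ (2.576 · 27.4 / 4.5)²
n ≥ 246.02

Minimum n = 247 (rounding up)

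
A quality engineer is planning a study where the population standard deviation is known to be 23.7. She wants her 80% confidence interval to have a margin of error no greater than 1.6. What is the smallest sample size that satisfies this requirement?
n ≥ 361

For margin E ≤ 1.6:
n ≥ (z* · σ / E)²
n ≥ (1.282 · 23.7 / 1.6)²
n ≥ 360.61

Minimum n = 361 (rounding up)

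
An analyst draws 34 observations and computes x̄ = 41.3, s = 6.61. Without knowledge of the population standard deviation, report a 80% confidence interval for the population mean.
(39.82, 42.78)

t-interval (σ unknown):
df = n - 1 = 33
t* = 1.308 for 80% confidence

Margin of error = t* · s/√n = 1.308 · 6.61/√34 = 1.48

CI: (39.82, 42.78)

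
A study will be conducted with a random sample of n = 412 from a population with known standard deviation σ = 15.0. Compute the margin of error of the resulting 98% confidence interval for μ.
Margin of error = 1.72

Margin of error = z* · σ/√n
= 2.326 · 15.0/√412
= 2.326 · 15.0/20.2978
= 1.72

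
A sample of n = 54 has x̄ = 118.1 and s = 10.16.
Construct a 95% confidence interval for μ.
(115.33, 120.87)

t-interval (σ unknown):
df = n - 1 = 53
t* = 2.006 for 95% confidence

Margin of error = t* · s/√n = 2.006 · 10.16/√54 = 2.77

CI: (115.33, 120.87)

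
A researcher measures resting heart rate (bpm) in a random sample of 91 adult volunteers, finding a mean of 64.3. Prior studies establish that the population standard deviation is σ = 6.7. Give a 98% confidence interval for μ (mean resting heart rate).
(62.67, 65.93)

z-interval (σ known):
z* = 2.326 for 98% confidence

Margin of error = z* · σ/√n = 2.326 · 6.7/√91 = 1.63

CI: (64.3 - 1.63, 64.3 + 1.63) = (62.67, 65.93)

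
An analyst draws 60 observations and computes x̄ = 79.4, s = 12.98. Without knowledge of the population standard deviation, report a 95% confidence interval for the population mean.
(76.05, 82.75)

t-interval (σ unknown):
df = n - 1 = 59
t* = 2.001 for 95% confidence

Margin of error = t* · s/√n = 2.001 · 12.98/√60 = 3.35

CI: (76.05, 82.75)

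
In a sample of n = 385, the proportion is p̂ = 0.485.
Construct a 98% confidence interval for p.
(0.426, 0.544)

Proportion CI:
SE = √(p̂(1-p̂)/n) = √(0.485 · 0.515 / 385) = 0.02547

z* = 2.326
Margin = z* · SE = 2.326 · 0.02547 = 0.0592

CI: 0.485 ± 0.0592 = (0.426, 0.544)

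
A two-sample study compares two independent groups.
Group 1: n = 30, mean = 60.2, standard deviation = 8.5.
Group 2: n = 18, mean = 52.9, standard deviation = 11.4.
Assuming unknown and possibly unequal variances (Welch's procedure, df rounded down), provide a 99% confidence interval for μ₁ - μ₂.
(-1.27, 15.87)

Difference: x̄₁ - x̄₂ = 7.30
SE = √(s₁²/n₁ + s₂²/n₂) = √(8.5²/30 + 11.4²/18) = 3.1030
df = 28.38 → 28 (Welch–Satterthwaite, rounded down)
t* = 2.763

CI: 7.30 ± 2.763 · 3.1030 = 7.30 ± 8.57 = (-1.27, 15.87)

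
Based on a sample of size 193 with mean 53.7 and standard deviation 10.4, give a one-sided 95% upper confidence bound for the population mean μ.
μ ≤ 54.94

Upper bound (one-sided):
t* = 1.653 (one-sided for 95%)
Upper bound = x̄ + t* · s/√n = 53.7 + 1.653 · 10.4/√193 = 54.94

We are 95% confident that μ ≤ 54.94.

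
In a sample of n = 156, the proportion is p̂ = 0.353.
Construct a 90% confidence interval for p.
(0.290, 0.416)

Proportion CI:
SE = √(p̂(1-p̂)/n) = √(0.353 · 0.647 / 156) = 0.03826

z* = 1.645
Margin = z* · SE = 1.645 · 0.03826 = 0.0629

CI: 0.353 ± 0.0629 = (0.290, 0.416)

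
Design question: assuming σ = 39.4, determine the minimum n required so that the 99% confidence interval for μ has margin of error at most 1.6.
n ≥ 4024

For margin E ≤ 1.6:
n ≥ (z* · σ / E)²
n ≥ (2.576 · 39.4 / 1.6)²
n ≥ 4023.87

Minimum n = 4024 (rounding up)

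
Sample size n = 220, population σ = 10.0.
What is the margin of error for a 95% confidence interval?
Margin of error = 1.32

Margin of error = z* · σ/√n
= 1.960 · 10.0/√220
= 1.960 · 10.0/14.8324
= 1.32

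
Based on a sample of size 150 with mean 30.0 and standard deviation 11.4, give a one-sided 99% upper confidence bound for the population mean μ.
μ ≤ 32.19

Upper bound (one-sided):
t* = 2.352 (one-sided for 99%)
Upper bound = x̄ + t* · s/√n = 30.0 + 2.352 · 11.4/√150 = 32.19

We are 99% confident that μ ≤ 32.19.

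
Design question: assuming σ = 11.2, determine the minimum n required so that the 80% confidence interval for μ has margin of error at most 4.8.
n ≥ 9

For margin E ≤ 4.8:
n ≥ (z* · σ / E)²
n ≥ (1.282 · 11.2 / 4.8)²
n ≥ 8.95

Minimum n = 9 (rounding up)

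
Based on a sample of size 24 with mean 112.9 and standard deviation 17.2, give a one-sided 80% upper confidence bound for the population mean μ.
μ ≤ 115.91

Upper bound (one-sided):
t* = 0.858 (one-sided for 80%)
Upper bound = x̄ + t* · s/√n = 112.9 + 0.858 · 17.2/√24 = 115.91

We are 80% confident that μ ≤ 115.91.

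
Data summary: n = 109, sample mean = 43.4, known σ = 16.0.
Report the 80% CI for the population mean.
(41.44, 45.36)

z-interval (σ known):
z* = 1.282 for 80% confidence

Margin of error = z* · σ/√n = 1.282 · 16.0/√109 = 1.96

CI: (43.4 - 1.96, 43.4 + 1.96) = (41.44, 45.36)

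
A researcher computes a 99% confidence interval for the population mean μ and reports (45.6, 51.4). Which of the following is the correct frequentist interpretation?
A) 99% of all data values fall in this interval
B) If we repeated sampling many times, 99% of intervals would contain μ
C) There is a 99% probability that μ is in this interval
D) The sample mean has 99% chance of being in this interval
B

A) Wrong — a CI is about the parameter μ, not individual data values.
B) Correct — this is the frequentist long-run coverage interpretation.
C) Wrong — μ is fixed; the randomness lives in the interval, not in μ.
D) Wrong — x̄ is observed and sits in the interval by construction.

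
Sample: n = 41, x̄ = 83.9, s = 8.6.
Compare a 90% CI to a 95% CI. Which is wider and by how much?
95% CI is wider by 0.91

df = 40
90% CI: t* = 1.684, (81.64, 86.16), width = 2 · t* · s/√n = 4.52
95% CI: t* = 2.021, (81.19, 86.61), width = 2 · t* · s/√n = 5.43

The 95% CI is wider by 5.43 - 4.52 = 0.91.
Higher confidence requires a wider interval.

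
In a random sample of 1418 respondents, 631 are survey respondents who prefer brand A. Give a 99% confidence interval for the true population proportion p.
(0.411, 0.479)

Proportion CI:
p̂ = 631/1418 = 0.44499
SE = √(p̂(1-p̂)/n) = √(0.44499 · 0.55501 / 1418) = 0.01320

z* = 2.576
Margin = z* · SE = 2.576 · 0.01320 = 0.0340

CI: 0.44499 ± 0.0340 = (0.411, 0.479)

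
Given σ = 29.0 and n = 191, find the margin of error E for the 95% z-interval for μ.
Margin of error = 4.11

Margin of error = z* · σ/√n
= 1.960 · 29.0/√191
= 1.960 · 29.0/13.8203
= 4.11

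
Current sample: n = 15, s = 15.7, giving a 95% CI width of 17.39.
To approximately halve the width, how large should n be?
n ≈ 60

CI width ∝ 1/√n
To reduce width by factor 2, need √n to grow by 2 → need 2² = 4 times as many samples.

Current: n = 15, width = 17.39
New: n = 60, width ≈ 8.11

Width reduced by factor of 17.39/8.11 = 2.14.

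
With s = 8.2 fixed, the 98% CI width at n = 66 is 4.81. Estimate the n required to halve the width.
n ≈ 264

CI width ∝ 1/√n
To reduce width by factor 2, need √n to grow by 2 → need 2² = 4 times as many samples.

Current: n = 66, width = 4.81
New: n = 264, width ≈ 2.36

Width reduced by factor of 4.81/2.36 = 2.04.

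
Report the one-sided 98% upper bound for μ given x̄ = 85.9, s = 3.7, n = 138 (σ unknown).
μ ≤ 86.55

Upper bound (one-sided):
t* = 2.073 (one-sided for 98%)
Upper bound = x̄ + t* · s/√n = 85.9 + 2.073 · 3.7/√138 = 86.55

We are 98% confident that μ ≤ 86.55.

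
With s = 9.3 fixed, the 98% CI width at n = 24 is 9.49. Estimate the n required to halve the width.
n ≈ 96

CI width ∝ 1/√n
To reduce width by factor 2, need √n to grow by 2 → need 2² = 4 times as many samples.

Current: n = 24, width = 9.49
New: n = 96, width ≈ 4.49

Width reduced by factor of 9.49/4.49 = 2.11.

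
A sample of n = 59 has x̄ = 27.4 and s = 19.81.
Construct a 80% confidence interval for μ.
(24.06, 30.74)

t-interval (σ unknown):
df = n - 1 = 58
t* = 1.296 for 80% confidence

Margin of error = t* · s/√n = 1.296 · 19.81/√59 = 3.34

CI: (24.06, 30.74)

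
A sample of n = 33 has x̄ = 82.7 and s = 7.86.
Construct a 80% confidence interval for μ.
(80.91, 84.49)

t-interval (σ unknown):
df = n - 1 = 32
t* = 1.309 for 80% confidence

Margin of error = t* · s/√n = 1.309 · 7.86/√33 = 1.79

CI: (80.91, 84.49)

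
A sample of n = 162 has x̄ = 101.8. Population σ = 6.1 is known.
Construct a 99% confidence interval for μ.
(100.57, 103.03)

z-interval (σ known):
z* = 2.576 for 99% confidence

Margin of error = z* · σ/√n = 2.576 · 6.1/√162 = 1.23

CI: (101.8 - 1.23, 101.8 + 1.23) = (100.57, 103.03)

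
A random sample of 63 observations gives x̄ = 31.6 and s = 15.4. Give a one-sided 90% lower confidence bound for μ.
μ ≥ 29.09

Lower bound (one-sided):
t* = 1.295 (one-sided for 90%)
Lower bound = x̄ - t* · s/√n = 31.6 - 1.295 · 15.4/√63 = 29.09

We are 90% confident that μ ≥ 29.09.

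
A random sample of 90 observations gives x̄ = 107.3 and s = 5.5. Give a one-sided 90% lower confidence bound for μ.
μ ≥ 106.55

Lower bound (one-sided):
t* = 1.291 (one-sided for 90%)
Lower bound = x̄ - t* · s/√n = 107.3 - 1.291 · 5.5/√90 = 106.55

We are 90% confident that μ ≥ 106.55.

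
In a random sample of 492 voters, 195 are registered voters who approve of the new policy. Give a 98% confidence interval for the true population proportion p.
(0.345, 0.448)

Proportion CI:
p̂ = 195/492 = 0.39634
SE = √(p̂(1-p̂)/n) = √(0.39634 · 0.60366 / 492) = 0.02205

z* = 2.326
Margin = z* · SE = 2.326 · 0.02205 = 0.0513

CI: 0.39634 ± 0.0513 = (0.345, 0.448)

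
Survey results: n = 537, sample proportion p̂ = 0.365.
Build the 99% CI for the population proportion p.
(0.311, 0.419)

Proportion CI:
SE = √(p̂(1-p̂)/n) = √(0.365 · 0.635 / 537) = 0.02078

z* = 2.576
Margin = z* · SE = 2.576 · 0.02078 = 0.0535

CI: 0.365 ± 0.0535 = (0.311, 0.419)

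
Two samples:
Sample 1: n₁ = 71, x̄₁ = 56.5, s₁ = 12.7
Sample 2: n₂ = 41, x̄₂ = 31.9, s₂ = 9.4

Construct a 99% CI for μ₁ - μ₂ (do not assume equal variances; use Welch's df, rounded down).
(19.08, 30.12)

Difference: x̄₁ - x̄₂ = 24.60
SE = √(s₁²/n₁ + s₂²/n₂) = √(12.7²/71 + 9.4²/41) = 2.1040
df = 103.23 → 103 (Welch–Satterthwaite, rounded down)
t* = 2.624

CI: 24.60 ± 2.624 · 2.1040 = 24.60 ± 5.52 = (19.08, 30.12)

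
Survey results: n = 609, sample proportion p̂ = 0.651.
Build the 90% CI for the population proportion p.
(0.619, 0.683)

Proportion CI:
SE = √(p̂(1-p̂)/n) = √(0.651 · 0.349 / 609) = 0.01931

z* = 1.645
Margin = z* · SE = 1.645 · 0.01931 = 0.0318

CI: 0.651 ± 0.0318 = (0.619, 0.683)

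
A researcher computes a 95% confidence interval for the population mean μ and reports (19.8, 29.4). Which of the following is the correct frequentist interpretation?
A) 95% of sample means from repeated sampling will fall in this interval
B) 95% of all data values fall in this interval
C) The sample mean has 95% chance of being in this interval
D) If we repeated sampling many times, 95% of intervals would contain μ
D

A) Wrong — coverage applies to intervals containing μ, not to future x̄ values.
B) Wrong — a CI is about the parameter μ, not individual data values.
C) Wrong — x̄ is observed and sits in the interval by construction.
D) Correct — this is the frequentist long-run coverage interpretation.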